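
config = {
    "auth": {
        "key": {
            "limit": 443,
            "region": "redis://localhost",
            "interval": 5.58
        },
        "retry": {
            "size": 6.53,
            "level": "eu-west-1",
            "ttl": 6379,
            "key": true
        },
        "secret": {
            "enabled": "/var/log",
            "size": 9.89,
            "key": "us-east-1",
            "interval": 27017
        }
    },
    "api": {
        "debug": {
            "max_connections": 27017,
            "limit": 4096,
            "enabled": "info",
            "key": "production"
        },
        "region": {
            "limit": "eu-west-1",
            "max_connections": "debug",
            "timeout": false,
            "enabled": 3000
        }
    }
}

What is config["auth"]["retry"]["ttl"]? 6379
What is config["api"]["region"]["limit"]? "eu-west-1"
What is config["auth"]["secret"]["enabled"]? "/var/log"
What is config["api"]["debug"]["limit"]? 4096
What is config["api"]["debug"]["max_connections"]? 27017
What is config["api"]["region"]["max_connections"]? "debug"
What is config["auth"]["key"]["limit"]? 443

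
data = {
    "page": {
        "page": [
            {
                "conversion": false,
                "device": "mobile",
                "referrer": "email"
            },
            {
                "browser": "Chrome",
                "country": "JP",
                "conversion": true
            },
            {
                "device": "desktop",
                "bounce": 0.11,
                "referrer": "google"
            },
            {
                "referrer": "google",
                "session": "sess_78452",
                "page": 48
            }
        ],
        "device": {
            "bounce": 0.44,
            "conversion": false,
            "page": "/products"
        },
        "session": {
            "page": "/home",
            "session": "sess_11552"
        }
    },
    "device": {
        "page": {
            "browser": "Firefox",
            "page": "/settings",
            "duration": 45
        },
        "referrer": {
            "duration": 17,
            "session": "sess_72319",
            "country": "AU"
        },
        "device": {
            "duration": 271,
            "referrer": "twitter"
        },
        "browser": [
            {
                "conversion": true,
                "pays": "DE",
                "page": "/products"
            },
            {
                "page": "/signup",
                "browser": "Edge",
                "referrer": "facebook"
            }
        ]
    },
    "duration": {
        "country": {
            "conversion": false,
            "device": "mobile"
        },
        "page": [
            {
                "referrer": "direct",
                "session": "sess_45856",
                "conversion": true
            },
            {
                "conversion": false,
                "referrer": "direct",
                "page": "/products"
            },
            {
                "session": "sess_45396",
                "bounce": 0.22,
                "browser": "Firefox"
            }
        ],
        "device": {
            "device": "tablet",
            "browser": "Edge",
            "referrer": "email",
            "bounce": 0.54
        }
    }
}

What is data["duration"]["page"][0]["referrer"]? "direct"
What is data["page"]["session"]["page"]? "/home"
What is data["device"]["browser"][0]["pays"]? "DE"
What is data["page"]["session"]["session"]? "sess_11552"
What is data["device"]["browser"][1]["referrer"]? "facebook"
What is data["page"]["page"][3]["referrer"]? "google"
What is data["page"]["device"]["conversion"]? False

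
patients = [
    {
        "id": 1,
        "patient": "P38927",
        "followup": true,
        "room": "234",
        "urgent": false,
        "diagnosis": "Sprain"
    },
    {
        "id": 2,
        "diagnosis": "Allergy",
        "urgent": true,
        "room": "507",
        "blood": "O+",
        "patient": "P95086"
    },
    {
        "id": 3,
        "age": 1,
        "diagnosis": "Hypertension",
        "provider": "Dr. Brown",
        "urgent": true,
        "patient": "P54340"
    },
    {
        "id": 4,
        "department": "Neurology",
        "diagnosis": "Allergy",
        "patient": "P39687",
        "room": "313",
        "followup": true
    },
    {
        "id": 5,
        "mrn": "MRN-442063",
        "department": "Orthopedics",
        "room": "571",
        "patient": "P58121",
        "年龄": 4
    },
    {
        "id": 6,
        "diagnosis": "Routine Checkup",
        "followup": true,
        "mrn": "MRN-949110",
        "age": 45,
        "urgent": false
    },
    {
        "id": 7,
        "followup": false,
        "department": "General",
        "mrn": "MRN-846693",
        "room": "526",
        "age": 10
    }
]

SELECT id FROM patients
[1, 2, 3, 4, 5, 6, 7]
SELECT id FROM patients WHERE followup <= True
[1, 4, 6, 7]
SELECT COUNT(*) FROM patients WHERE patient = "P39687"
1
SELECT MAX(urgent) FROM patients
True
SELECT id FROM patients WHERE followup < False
[]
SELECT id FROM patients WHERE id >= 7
[7]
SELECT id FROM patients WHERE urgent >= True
[2, 3]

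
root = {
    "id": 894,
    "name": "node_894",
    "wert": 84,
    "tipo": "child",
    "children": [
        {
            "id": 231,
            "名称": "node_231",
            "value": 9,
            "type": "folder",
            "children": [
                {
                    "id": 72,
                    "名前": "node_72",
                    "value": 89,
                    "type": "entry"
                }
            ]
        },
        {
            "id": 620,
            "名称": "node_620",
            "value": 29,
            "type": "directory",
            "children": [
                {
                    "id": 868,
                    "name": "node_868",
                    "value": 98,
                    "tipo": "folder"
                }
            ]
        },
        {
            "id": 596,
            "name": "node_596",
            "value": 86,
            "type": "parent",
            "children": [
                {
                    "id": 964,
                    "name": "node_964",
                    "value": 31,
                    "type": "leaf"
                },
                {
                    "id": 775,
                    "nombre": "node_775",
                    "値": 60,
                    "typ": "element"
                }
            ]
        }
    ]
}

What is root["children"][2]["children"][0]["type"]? "leaf"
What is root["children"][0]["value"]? 9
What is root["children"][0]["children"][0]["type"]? "entry"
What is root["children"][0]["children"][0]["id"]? 72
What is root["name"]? "node_894"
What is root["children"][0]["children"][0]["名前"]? "node_72"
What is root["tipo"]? "child"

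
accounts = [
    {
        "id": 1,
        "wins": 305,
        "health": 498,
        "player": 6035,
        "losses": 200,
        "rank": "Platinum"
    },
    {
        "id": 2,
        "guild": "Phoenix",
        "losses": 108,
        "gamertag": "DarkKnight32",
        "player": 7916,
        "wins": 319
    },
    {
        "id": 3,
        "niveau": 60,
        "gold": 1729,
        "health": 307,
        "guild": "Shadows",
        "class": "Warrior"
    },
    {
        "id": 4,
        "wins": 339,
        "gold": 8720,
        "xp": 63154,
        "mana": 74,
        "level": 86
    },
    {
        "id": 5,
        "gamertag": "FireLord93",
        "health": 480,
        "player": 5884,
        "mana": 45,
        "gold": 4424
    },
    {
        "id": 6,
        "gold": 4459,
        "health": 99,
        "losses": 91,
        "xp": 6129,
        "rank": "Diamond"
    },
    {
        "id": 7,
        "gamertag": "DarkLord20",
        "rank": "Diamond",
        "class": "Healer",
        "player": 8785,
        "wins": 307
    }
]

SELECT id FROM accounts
[1, 2, 3, 4, 5, 6, 7]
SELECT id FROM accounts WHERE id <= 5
[1, 2, 3, 4, 5]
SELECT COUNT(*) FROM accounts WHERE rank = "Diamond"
2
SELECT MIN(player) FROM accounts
5884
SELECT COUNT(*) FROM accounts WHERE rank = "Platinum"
1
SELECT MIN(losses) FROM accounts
91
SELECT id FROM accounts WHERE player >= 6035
[1, 2, 7]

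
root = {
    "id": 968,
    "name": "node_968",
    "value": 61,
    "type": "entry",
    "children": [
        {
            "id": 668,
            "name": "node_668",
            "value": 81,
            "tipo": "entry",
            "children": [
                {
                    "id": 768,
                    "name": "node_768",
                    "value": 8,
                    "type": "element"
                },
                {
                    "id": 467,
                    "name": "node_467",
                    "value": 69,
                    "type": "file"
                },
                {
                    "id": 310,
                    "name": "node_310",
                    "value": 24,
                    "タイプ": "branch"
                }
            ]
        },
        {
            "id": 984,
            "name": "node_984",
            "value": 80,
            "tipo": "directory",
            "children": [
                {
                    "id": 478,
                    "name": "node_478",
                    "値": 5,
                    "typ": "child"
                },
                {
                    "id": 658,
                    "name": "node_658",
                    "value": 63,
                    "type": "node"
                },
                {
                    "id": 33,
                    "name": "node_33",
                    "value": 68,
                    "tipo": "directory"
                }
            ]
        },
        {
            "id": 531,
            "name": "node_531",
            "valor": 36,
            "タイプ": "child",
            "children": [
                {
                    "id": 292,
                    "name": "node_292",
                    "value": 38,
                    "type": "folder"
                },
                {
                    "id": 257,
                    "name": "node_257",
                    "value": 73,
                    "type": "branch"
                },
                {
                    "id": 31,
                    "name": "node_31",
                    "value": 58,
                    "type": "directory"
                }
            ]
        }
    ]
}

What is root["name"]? "node_968"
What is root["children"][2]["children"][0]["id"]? 292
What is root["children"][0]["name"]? "node_668"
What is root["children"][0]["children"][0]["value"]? 8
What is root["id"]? 968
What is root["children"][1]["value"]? 80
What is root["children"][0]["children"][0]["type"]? "element"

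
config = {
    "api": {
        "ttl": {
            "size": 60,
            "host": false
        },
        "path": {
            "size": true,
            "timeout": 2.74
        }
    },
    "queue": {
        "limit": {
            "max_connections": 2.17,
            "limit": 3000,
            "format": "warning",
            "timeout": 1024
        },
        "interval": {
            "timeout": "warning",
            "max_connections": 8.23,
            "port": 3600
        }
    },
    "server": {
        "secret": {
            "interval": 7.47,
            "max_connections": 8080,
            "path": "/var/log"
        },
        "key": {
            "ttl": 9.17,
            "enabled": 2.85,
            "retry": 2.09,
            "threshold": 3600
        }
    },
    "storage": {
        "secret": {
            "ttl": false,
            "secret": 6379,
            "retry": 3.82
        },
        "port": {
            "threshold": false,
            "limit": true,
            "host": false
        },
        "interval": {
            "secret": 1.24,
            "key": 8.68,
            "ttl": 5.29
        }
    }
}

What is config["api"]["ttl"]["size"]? 60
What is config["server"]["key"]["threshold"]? 3600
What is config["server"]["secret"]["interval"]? 7.47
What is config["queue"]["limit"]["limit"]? 3000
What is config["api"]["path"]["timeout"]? 2.74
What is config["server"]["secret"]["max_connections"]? 8080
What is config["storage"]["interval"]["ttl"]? 5.29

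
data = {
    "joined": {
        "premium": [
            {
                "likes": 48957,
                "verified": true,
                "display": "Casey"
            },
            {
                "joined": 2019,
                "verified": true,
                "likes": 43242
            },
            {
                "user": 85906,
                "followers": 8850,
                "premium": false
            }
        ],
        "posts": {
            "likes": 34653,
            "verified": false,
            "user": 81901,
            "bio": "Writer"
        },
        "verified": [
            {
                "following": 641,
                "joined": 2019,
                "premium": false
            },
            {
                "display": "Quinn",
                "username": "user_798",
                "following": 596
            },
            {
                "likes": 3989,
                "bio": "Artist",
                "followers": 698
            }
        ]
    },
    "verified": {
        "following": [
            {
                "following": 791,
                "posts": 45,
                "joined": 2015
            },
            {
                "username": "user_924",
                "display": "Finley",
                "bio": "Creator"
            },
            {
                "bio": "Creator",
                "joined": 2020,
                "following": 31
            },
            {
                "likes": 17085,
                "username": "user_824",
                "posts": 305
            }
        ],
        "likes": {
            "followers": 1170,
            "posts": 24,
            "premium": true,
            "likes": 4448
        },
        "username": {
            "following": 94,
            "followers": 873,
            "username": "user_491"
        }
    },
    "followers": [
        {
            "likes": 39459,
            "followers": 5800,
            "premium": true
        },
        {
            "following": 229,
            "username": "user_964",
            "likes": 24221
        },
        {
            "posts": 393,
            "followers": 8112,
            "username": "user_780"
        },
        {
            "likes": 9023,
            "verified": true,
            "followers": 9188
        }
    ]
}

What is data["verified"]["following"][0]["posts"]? 45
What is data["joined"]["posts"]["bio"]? "Writer"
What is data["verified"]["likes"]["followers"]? 1170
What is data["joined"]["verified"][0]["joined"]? 2019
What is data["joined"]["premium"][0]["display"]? "Casey"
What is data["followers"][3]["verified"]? True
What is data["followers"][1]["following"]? 229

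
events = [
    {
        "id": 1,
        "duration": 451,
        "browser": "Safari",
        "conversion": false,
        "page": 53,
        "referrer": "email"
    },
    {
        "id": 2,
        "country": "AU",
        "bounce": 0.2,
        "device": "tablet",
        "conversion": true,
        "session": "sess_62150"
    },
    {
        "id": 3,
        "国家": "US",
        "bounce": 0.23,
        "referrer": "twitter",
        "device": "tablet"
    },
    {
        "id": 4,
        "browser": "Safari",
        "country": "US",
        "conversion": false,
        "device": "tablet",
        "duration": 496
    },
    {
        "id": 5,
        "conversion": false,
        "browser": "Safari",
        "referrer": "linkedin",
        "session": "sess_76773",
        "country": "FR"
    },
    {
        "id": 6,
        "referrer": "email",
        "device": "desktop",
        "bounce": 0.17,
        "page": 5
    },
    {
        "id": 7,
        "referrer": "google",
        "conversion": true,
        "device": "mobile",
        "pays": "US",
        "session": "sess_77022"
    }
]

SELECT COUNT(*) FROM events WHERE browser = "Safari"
3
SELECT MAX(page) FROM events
53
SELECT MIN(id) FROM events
1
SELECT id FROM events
[1, 2, 3, 4, 5, 6, 7]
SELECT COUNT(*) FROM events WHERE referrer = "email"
2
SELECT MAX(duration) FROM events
496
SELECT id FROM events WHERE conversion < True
[1, 4, 5]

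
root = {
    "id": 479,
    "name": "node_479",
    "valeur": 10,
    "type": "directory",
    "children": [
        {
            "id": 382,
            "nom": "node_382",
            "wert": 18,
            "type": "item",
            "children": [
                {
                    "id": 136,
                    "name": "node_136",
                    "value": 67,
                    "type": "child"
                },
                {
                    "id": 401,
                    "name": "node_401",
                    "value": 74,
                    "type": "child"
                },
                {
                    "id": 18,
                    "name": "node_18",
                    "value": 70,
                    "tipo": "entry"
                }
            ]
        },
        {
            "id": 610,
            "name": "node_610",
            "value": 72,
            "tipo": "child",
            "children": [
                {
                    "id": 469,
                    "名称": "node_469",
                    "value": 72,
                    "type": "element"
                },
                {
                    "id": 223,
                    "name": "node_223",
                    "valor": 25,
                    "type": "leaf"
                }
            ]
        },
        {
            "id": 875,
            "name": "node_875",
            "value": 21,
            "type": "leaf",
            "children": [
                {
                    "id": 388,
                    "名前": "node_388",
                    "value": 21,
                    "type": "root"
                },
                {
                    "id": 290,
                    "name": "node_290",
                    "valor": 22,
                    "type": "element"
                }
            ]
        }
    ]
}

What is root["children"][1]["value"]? 72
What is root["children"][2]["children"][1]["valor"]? 22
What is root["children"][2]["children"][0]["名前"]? "node_388"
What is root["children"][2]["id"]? 875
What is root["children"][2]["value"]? 21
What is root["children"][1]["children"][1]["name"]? "node_223"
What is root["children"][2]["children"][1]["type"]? "element"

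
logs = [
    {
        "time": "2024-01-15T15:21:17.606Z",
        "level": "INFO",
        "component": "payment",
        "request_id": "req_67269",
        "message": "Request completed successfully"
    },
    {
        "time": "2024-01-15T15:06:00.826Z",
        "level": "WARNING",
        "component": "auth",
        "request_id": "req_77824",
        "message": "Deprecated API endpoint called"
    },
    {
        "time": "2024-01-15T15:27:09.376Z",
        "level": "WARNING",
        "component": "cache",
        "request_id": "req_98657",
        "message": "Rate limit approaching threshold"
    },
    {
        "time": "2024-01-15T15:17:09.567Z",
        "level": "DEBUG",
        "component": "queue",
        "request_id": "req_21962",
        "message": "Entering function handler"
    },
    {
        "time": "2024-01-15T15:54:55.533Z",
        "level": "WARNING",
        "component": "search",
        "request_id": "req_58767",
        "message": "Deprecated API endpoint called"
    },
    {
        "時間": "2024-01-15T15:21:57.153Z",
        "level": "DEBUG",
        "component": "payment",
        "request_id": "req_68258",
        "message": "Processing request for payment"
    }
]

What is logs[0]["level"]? "INFO"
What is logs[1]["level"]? "WARNING"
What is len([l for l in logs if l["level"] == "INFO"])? 1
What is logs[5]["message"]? "Processing request for payment"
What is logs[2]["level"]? "WARNING"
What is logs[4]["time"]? "2024-01-15T15:54:55.533Z"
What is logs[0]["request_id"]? "req_67269"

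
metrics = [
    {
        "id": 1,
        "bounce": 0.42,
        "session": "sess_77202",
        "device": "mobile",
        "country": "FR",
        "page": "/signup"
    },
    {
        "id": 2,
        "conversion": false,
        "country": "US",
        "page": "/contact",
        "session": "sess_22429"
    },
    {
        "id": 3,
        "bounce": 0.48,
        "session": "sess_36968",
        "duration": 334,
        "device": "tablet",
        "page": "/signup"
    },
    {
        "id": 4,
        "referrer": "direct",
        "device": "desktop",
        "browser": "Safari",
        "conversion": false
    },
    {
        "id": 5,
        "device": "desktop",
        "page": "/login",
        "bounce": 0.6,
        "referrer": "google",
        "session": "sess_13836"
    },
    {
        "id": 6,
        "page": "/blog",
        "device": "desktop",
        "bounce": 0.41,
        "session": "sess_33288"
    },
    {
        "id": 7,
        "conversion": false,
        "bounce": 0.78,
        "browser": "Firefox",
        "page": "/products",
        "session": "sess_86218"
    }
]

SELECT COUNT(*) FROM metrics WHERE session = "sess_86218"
1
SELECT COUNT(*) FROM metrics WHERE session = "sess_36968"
1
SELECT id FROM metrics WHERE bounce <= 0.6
[1, 3, 5, 6]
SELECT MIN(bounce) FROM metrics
0.41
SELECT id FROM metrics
[1, 2, 3, 4, 5, 6, 7]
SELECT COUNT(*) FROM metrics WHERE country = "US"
1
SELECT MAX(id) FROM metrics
7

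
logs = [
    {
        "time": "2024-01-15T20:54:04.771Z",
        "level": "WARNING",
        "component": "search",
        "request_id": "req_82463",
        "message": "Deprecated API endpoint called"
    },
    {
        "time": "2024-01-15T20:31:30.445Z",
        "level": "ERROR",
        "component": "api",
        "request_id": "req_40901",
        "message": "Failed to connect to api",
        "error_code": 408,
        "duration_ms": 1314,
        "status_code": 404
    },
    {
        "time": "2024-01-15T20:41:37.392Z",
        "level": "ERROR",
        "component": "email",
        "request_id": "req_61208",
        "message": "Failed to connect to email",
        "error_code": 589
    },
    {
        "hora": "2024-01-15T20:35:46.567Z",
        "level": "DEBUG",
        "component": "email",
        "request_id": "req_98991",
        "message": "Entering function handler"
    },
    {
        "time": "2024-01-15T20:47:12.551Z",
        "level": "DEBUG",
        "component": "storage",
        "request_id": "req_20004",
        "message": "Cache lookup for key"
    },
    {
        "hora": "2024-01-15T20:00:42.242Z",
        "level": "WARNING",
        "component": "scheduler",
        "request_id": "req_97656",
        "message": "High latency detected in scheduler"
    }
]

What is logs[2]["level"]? "ERROR"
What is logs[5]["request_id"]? "req_97656"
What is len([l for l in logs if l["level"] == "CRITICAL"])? 0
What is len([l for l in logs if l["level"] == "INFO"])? 0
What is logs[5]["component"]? "scheduler"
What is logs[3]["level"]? "DEBUG"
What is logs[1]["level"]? "ERROR"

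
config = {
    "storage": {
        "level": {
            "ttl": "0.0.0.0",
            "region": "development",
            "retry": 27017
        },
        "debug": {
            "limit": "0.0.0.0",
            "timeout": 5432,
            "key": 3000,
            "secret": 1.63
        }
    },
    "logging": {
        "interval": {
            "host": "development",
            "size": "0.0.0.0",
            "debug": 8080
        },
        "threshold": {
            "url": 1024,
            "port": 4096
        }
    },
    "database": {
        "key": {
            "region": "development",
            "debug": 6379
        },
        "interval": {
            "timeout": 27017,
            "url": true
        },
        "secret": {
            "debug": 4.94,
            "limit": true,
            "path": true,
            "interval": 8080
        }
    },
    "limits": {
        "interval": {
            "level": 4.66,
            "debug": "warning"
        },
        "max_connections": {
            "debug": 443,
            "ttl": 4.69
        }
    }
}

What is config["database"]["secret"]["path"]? True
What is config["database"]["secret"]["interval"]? 8080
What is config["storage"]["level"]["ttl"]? "0.0.0.0"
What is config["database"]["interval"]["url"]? True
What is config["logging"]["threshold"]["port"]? 4096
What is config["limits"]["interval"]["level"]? 4.66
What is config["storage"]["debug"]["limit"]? "0.0.0.0"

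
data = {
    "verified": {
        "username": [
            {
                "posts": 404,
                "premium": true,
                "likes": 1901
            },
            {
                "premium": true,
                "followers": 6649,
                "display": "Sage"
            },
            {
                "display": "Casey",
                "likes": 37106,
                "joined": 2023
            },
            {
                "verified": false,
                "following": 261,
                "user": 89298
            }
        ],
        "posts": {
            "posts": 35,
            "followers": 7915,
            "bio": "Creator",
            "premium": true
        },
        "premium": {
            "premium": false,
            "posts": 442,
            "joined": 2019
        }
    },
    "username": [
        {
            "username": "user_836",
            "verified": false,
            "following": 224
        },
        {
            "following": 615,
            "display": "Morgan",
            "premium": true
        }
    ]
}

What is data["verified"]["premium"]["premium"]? False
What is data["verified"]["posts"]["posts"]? 35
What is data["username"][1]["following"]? 615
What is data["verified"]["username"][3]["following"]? 261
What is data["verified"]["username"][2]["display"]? "Casey"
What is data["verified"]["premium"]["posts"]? 442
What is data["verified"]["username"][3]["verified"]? False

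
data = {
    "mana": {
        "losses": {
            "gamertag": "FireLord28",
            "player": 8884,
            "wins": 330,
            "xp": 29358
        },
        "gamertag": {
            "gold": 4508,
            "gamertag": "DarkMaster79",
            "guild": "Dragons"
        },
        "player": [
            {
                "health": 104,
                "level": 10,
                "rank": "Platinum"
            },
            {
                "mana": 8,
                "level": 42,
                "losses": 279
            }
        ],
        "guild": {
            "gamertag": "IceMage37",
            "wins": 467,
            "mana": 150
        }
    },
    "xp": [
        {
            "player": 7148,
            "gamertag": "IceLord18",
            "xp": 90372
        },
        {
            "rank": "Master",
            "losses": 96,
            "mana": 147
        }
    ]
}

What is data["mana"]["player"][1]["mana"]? 8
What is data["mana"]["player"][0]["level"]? 10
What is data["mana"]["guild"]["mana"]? 150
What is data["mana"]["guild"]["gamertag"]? "IceMage37"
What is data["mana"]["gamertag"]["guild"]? "Dragons"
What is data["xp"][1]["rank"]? "Master"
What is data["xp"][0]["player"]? 7148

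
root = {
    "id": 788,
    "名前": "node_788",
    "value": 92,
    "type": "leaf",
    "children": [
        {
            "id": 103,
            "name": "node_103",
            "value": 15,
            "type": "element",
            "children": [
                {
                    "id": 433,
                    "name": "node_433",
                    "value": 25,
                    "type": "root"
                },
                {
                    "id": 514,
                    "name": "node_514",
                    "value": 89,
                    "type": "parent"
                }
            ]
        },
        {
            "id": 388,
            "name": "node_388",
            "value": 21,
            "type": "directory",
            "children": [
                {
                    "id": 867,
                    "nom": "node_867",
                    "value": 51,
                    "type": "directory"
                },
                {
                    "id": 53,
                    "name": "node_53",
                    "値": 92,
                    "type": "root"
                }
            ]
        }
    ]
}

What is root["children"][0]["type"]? "element"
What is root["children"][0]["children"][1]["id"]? 514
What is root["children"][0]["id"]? 103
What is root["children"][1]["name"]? "node_388"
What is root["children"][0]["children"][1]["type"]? "parent"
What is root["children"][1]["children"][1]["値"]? 92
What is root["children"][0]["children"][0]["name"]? "node_433"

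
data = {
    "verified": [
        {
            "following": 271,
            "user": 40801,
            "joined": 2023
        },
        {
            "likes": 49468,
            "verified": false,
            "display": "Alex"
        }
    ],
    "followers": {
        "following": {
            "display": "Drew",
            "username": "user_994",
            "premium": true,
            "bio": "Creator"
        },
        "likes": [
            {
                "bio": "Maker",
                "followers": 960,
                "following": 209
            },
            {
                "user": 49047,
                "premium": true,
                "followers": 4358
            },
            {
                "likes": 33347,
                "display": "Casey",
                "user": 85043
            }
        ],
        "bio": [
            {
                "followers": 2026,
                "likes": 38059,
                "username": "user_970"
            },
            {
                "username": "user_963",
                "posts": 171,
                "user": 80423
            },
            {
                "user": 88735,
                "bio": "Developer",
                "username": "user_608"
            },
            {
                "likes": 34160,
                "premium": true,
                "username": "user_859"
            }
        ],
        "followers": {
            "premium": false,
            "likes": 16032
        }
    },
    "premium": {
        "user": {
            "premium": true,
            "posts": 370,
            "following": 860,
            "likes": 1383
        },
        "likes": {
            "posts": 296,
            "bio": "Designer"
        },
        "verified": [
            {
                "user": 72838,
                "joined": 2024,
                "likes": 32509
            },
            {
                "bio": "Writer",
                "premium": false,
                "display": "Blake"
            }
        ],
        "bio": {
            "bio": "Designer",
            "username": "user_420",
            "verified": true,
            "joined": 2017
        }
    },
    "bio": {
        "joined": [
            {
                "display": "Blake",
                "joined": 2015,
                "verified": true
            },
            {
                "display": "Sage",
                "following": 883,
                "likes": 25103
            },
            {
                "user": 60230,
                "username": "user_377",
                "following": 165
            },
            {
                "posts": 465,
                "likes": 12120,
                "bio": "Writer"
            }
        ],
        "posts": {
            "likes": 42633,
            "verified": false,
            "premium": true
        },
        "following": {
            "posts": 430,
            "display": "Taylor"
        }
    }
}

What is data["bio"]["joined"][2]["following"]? 165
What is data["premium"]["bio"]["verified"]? True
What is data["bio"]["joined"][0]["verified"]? True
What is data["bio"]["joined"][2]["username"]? "user_377"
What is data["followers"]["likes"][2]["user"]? 85043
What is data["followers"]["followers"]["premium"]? False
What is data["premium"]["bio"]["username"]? "user_420"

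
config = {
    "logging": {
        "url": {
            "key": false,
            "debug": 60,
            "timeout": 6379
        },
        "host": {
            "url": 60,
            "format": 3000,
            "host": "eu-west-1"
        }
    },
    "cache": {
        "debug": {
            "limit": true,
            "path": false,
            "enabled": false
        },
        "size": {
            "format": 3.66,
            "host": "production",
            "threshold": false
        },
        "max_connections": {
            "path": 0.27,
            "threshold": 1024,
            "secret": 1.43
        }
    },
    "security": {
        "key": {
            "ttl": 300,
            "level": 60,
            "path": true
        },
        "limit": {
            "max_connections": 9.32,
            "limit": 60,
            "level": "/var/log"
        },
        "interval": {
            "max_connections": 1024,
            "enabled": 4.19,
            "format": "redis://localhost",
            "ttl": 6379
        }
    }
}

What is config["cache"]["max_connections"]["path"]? 0.27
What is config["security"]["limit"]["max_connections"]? 9.32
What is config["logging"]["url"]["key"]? False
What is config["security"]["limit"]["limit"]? 60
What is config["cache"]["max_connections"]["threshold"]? 1024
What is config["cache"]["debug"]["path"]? False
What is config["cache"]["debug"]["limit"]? True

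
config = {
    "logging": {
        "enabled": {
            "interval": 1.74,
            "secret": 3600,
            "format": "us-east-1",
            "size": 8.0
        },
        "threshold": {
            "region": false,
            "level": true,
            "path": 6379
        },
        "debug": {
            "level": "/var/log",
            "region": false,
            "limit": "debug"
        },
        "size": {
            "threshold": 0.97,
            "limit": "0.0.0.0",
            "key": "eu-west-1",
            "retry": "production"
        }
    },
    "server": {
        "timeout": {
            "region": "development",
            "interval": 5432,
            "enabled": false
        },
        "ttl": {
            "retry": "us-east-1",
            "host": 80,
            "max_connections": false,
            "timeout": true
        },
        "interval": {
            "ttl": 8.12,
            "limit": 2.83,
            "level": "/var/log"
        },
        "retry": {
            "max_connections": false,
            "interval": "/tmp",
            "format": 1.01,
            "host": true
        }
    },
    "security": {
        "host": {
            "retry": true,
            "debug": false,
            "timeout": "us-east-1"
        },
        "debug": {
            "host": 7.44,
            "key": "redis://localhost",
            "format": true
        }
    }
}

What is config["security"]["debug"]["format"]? True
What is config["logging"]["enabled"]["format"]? "us-east-1"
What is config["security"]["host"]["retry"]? True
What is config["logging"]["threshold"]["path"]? 6379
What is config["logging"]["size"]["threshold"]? 0.97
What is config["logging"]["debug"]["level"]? "/var/log"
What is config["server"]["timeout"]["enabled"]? False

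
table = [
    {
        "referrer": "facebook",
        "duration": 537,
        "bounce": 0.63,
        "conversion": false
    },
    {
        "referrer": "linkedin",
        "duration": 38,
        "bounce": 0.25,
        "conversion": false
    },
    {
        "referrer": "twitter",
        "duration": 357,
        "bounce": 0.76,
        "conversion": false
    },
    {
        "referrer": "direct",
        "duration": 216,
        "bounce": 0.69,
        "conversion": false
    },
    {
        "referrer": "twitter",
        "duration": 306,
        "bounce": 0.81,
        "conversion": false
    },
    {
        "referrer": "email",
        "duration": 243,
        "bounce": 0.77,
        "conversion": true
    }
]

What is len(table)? 6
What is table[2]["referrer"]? "twitter"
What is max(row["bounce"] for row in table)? 0.81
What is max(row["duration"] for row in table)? 537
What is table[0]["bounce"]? 0.63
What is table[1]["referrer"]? "linkedin"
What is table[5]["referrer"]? "email"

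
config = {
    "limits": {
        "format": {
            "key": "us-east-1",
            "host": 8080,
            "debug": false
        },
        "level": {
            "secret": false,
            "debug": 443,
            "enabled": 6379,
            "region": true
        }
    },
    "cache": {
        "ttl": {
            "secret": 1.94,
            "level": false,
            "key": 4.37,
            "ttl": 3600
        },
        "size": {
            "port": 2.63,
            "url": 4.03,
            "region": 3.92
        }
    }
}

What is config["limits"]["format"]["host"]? 8080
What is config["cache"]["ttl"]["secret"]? 1.94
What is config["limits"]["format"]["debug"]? False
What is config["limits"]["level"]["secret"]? False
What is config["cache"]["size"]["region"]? 3.92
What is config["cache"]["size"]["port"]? 2.63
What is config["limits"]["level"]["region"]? True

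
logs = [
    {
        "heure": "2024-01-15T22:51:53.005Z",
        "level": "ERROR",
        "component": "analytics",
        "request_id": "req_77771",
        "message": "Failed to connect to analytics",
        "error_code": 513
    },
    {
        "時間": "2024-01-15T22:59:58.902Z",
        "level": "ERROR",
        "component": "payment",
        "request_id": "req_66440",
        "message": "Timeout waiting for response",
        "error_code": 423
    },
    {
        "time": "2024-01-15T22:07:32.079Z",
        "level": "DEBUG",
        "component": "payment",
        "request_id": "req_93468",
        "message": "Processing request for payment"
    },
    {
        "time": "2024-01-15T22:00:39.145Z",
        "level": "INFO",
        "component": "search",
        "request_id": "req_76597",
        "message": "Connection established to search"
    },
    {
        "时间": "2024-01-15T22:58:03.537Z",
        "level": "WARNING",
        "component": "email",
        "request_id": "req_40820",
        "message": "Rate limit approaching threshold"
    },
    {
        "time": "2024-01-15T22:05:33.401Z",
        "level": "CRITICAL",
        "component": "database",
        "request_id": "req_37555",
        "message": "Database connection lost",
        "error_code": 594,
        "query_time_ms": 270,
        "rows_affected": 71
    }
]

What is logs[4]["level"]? "WARNING"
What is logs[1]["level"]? "ERROR"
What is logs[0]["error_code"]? 513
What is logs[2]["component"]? "payment"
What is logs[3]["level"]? "INFO"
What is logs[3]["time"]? "2024-01-15T22:00:39.145Z"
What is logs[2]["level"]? "DEBUG"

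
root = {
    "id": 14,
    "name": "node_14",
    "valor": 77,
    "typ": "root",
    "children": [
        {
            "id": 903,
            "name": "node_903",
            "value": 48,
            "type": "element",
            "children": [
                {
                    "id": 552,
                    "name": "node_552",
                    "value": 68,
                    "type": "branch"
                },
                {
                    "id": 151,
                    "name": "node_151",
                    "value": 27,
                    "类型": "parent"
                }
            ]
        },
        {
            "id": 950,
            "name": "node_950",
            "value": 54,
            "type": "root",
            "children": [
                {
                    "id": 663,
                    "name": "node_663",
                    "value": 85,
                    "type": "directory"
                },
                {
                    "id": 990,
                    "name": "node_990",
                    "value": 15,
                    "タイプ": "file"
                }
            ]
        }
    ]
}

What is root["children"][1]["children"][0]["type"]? "directory"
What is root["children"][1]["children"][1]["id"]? 990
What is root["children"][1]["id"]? 950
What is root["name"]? "node_14"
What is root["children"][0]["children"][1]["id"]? 151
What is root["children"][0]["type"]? "element"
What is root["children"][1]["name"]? "node_950"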